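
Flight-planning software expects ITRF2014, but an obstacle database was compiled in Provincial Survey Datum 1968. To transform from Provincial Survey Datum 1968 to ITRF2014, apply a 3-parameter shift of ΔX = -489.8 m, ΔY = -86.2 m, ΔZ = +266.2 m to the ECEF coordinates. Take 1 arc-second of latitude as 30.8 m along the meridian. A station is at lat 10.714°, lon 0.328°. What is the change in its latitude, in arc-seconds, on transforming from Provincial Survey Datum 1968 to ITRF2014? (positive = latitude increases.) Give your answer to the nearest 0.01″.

Δφ = 11.45″

sin φ = 0.185907, cos φ = 0.982567, sin λ = 0.005725, cos λ = 0.999984.
North component: ΔN = −sin φ cos λ·ΔX − sin φ sin λ·ΔY + cos φ·ΔZ = −(0.185907)(0.999984)(-489.8) − (0.185907)(0.005725)(-86.2) + (0.982567)(266.2) = 352.71 m.
1° of latitude spans 3600 × 30.80 = 110880 m, so Δφ = 352.71 / 110880 × 3600 = 11.452″.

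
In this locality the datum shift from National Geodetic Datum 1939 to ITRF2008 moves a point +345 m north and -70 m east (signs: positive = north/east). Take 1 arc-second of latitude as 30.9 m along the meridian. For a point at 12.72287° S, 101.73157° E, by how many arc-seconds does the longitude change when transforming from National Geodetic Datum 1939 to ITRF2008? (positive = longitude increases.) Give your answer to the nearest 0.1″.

At latitude -12.72287°, cos φ = 0.975447.
1″ of longitude at this latitude = 30.90 × cos φ = 30.1413 m, so Δλ = -70.0 / 30.1413 = -2.322″.

Δλ = -2.3″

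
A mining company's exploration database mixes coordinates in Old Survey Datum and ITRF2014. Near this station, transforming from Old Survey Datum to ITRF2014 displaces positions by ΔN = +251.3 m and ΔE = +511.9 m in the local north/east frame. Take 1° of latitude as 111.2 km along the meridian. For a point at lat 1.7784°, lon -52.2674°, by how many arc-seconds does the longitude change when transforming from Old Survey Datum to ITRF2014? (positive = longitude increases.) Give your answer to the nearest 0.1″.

Δλ = 16.6″

At latitude 1.7784°, cos φ = 0.999518.
1° of longitude at this latitude = 111.2 × cos φ = 111.15 km, so Δλ = 511.9 / 111146.4 = 0.0046056° = 16.580″.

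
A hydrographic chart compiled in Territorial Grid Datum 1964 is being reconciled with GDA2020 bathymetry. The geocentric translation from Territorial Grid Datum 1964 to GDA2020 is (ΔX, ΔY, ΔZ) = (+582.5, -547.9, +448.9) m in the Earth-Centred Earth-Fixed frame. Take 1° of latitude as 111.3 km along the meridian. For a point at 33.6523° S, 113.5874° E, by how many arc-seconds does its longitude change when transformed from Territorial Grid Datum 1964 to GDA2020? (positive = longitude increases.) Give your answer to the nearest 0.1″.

sin φ = -0.554152, cos φ = 0.832416, sin λ = 0.916451, cos λ = -0.400148.
East component: ΔE = −sin λ·ΔX + cos λ·ΔY = −(0.916451)(582.5) + (-0.400148)(-547.9) = -314.59 m.
1° of latitude spans 111300 m; at latitude φ, 1° of longitude spans that × cos φ = 92647.9 m, so Δλ = -314.59 / 92647.9 × 3600 = -12.224″.

Δλ = -12.2″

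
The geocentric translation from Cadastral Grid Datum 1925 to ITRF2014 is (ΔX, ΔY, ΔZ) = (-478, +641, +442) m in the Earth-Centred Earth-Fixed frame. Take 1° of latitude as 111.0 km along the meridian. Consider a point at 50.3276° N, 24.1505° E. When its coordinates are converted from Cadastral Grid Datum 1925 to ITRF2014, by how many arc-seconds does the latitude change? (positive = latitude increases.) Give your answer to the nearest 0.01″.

Δφ = 13.49″

sin φ = 0.769707, cos φ = 0.638397, sin λ = 0.409135, cos λ = 0.912474.
North component: ΔN = −sin φ cos λ·ΔX − sin φ sin λ·ΔY + cos φ·ΔZ = −(0.769707)(0.912474)(-478) − (0.769707)(0.409135)(641) + (0.638397)(442) = 416.03 m.
1° of latitude spans 111000 m, so Δφ = 416.03 / 111000 × 3600 = 13.493″.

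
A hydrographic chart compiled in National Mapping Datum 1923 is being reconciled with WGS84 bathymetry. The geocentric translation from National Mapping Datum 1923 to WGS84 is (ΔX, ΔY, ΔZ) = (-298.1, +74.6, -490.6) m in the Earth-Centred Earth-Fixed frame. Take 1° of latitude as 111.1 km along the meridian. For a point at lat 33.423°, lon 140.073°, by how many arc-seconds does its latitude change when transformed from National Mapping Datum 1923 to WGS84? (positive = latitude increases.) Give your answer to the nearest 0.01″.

sin φ = 0.550816, cos φ = 0.834627, sin λ = 0.641811, cos λ = -0.766863.
North component: ΔN = −sin φ cos λ·ΔX − sin φ sin λ·ΔY + cos φ·ΔZ = −(0.550816)(-0.766863)(-298.1) − (0.550816)(0.641811)(74.6) + (0.834627)(-490.6) = -561.76 m.
1° of latitude spans 111100 m, so Δφ = -561.76 / 111100 × 3600 = -18.203″.

Δφ = -18.20″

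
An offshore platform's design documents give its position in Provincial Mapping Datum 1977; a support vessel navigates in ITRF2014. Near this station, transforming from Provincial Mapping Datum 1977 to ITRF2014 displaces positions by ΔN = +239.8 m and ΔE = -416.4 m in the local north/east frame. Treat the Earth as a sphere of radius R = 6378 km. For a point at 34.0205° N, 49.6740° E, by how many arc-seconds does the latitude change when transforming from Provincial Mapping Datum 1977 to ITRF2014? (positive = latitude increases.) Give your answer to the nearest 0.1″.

On a sphere of radius R, 1 rad of latitude = R, so Δφ = ΔN / R = 239.8 / 6378000 = 3.7598e-05 rad = 7.755″.

Δφ = 7.8″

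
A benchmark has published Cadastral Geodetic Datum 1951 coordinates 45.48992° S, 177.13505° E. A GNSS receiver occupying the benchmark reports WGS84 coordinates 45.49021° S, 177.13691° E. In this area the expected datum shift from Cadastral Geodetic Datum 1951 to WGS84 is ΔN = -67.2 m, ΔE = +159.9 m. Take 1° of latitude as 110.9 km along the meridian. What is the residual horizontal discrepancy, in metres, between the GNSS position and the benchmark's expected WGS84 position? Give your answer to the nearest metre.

Observed coordinate differences: Δφ = -0.00029°, Δλ = +0.00186°.
Converting to metres (1° lat = 110900 m, cos φ = 0.701035): observed ΔN = -32.2 m, observed ΔE = 144.6 m.
Subtracting the expected shift leaves a residual of -32.2 − (-67.2) = 35.0 m north and 144.6 − (159.9) = -15.3 m east.
Residual distance = √(35.0² + (-15.3)²) = 38.2 m.

38 m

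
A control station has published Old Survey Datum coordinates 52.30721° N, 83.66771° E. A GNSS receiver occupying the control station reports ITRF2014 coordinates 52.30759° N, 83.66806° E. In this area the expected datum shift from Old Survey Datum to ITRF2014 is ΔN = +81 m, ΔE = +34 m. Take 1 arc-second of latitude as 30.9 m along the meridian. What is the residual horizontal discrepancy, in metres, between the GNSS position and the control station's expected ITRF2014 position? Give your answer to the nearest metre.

40 m

Observed coordinate differences: Δφ = +0.00038°, Δλ = +0.00035°.
Converting to metres (1° lat = 111240 m, cos φ = 0.611427): observed ΔN = 42.3 m, observed ΔE = 23.8 m.
Subtracting the expected shift leaves a residual of 42.3 − (81) = -38.7 m north and 23.8 − (34) = -10.2 m east.
Residual distance = √((-38.7)² + (-10.2)²) = 40.0 m.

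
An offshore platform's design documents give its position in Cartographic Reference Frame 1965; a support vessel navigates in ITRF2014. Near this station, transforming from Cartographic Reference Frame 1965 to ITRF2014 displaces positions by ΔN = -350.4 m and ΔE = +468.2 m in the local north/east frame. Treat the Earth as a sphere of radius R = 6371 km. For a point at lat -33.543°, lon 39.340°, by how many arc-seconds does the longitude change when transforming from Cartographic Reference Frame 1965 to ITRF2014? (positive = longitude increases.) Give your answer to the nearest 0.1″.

Δλ = 18.2″

At latitude -33.543°, cos φ = 0.833471.
One radian of longitude at latitude φ spans R cos φ, so Δλ = ΔE / (R cos φ) = 468.2 / (6371000 × 0.833471) = 8.8172e-05 rad = 18.187″.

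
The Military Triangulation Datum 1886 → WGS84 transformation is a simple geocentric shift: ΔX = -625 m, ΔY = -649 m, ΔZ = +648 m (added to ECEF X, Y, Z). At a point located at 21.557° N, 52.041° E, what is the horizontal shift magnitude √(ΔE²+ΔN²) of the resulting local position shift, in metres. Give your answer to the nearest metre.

937 m

The local east axis at (φ, λ) is (−sin λ, cos λ, 0), so ΔE = −sin(52.041°)·(-625) + cos(52.041°)·(-649) = 93.58 m.
The local north axis is (−sin φ cos λ, −sin φ sin λ, cos φ), giving ΔN = 141.252 + 188.014 + 602.674 = 931.94 m.
Horizontal magnitude = √(ΔE² + ΔN²) = √(93.58² + 931.94²) = 936.63 m.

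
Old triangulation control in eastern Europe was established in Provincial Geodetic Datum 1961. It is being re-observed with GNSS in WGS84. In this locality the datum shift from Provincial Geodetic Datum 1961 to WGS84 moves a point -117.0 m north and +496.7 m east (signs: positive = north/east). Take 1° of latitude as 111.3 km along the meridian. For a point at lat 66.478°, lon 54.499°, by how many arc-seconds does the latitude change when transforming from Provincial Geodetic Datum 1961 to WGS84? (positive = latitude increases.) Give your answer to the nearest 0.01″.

Δφ = -3.78″

1° of latitude = 111.3 km, so Δφ = -117.0 / 111300 = -0.0010512° = -3.784″.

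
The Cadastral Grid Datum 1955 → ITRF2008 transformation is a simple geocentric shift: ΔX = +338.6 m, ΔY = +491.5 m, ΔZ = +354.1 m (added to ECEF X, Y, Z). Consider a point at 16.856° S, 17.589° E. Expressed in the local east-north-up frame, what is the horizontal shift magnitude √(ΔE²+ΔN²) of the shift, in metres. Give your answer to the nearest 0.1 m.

At φ = -16.856°, λ = 17.589°: sin φ = -0.289967, cos φ = 0.957037, sin λ = 0.302187, cos λ = 0.953249.
ΔE = −sin λ·ΔX + cos λ·ΔY = −(0.302187)·(338.6) + (0.953249)·(491.5) = 366.20 m.
ΔN = −sin φ cos λ·ΔX − sin φ sin λ·ΔY + cos φ·ΔZ = −(-0.289967)(0.953249)(338.6) − (-0.289967)(0.302187)(491.5) + (0.957037)(354.1) = 475.55 m.
Horizontal magnitude = √(ΔE² + ΔN²) = √(366.20² + 475.55²) = 600.21 m.

600.2 m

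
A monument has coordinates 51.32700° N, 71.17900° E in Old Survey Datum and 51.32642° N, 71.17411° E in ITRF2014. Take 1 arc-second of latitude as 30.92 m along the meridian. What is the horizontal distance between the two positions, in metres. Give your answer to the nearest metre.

Δφ = 51.32642° − 51.32700° = -0.00058°; Δλ = 71.17411° − 71.17900° = -0.00489°.
1° of latitude = 3600 × 30.92 = 111312 m.
ΔN = Δφ × 111312 = -64.6 m; ΔE = Δλ × 111312 × cos(51.32700°) = -0.00489 × 111312 × 0.624875 = -340.1 m.
Distance = √(ΔE² + ΔN²) = √((-340.1)² + (-64.6)²) = 346.2 m.

346 m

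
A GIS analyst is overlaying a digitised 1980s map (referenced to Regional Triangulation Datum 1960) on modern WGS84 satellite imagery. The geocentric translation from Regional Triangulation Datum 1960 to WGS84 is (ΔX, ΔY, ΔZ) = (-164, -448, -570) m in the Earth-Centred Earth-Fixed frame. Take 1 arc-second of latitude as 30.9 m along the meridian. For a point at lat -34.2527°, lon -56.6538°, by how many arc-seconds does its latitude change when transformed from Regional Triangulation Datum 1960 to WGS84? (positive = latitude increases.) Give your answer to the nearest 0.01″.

sin φ = -0.562844, cos φ = 0.826563, sin λ = -0.835364, cos λ = 0.549697.
North component: ΔN = −sin φ cos λ·ΔX − sin φ sin λ·ΔY + cos φ·ΔZ = −(-0.562844)(0.549697)(-164) − (-0.562844)(-0.835364)(-448) + (0.826563)(-570) = -311.24 m.
1° of latitude spans 3600 × 30.90 = 111240 m, so Δφ = -311.24 / 111240 × 3600 = -10.073″.

Δφ = -10.07″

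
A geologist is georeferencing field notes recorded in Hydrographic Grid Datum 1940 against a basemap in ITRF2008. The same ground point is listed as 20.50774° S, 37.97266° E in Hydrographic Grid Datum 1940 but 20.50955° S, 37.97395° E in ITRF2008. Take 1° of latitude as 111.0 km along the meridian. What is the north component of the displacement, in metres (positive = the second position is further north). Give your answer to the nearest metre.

Δφ = -20.50955° − -20.50774° = -0.00181°; Δλ = 37.97395° − 37.97266° = +0.00129°.
ΔN = Δφ × 111000 = -200.9 m; ΔE = Δλ × 111000 × cos(-20.50774°) = +0.00129 × 111000 × 0.936625 = 134.1 m.

ΔN = -201 m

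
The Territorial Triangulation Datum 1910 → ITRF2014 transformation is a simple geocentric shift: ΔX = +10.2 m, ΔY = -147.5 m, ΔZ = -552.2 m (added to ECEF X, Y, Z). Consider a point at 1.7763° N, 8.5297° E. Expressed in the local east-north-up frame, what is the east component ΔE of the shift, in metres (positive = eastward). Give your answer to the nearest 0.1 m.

The local east axis at (φ, λ) is (−sin λ, cos λ, 0), so ΔE = −sin(8.5297°)·10.2 + cos(8.5297°)·(-147.5) = -147.38 m.

ΔE = -147.4 m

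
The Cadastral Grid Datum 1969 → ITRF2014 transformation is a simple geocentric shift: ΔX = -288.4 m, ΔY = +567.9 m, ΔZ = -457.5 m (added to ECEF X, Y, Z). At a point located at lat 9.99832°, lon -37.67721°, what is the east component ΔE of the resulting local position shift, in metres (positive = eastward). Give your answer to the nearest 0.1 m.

At φ = 9.99832°, λ = -37.67721°: sin φ = 0.173619, cos φ = 0.984813, sin λ = -0.611212, cos λ = 0.791467.
ΔE = −sin λ·ΔX + cos λ·ΔY = −(-0.611212)·(-288.4) + (0.791467)·(567.9) = 273.20 m.

ΔE = 273.2 m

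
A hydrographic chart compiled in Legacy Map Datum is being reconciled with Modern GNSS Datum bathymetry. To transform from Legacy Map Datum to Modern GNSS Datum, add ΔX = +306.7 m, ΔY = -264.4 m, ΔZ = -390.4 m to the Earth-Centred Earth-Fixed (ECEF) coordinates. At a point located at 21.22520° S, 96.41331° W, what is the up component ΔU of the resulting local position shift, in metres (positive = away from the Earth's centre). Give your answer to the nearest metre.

The local up (radial) axis is (cos φ cos λ, cos φ sin λ, sin φ), giving ΔU = -31.934 + 244.922 + 141.338 = 354.33 m.

ΔU = 354 m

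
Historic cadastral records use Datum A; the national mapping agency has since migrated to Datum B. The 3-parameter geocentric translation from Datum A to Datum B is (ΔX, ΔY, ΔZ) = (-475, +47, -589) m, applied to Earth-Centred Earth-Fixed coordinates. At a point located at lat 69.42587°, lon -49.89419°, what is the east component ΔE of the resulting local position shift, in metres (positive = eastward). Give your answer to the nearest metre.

ΔE = -333 m

The local east axis at (φ, λ) is (−sin λ, cos λ, 0), so ΔE = −sin(-49.89419°)·(-475) + cos(-49.89419°)·47 = -333.03 m.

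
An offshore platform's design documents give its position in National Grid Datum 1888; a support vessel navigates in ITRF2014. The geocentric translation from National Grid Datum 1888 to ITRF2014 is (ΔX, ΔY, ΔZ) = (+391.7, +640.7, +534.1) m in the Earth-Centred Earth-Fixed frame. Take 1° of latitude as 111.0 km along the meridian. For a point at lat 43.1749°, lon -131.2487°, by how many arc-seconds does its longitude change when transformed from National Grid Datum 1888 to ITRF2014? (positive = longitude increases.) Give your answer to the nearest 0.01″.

sin φ = 0.684228, cos φ = 0.729268, sin λ = -0.751855, cos λ = -0.659329.
East component: ΔE = −sin λ·ΔX + cos λ·ΔY = −(-0.751855)(391.7) + (-0.659329)(640.7) = -127.93 m.
1° of latitude spans 111000 m; at latitude φ, 1° of longitude spans that × cos φ = 80948.8 m, so Δλ = -127.93 / 80948.8 × 3600 = -5.689″.

Δλ = -5.69″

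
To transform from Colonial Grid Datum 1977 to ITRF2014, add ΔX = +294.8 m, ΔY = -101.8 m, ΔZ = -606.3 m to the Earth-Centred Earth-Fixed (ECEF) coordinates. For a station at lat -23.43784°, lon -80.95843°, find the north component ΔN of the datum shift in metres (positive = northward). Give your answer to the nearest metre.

The local north axis is (−sin φ cos λ, −sin φ sin λ, cos φ), giving ΔN = 18.427 + 39.988 − 556.275 = -497.86 m.

ΔN = -498 m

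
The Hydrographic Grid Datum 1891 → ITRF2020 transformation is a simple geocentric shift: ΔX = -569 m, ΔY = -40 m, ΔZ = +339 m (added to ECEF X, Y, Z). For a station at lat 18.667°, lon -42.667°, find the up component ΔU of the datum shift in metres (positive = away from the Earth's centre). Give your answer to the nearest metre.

ΔU = -262 m

The local up (radial) axis is (cos φ cos λ, cos φ sin λ, sin φ), giving ΔU = -396.379 + 25.683 + 108.503 = -262.19 m.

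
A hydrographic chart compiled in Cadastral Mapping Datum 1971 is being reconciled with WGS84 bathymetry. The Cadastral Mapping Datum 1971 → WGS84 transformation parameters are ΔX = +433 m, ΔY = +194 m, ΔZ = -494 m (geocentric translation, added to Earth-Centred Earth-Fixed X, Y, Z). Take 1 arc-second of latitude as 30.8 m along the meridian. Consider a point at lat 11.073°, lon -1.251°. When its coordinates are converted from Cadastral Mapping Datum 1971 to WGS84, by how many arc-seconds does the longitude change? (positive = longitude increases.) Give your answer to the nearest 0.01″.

sin φ = 0.192060, cos φ = 0.981383, sin λ = -0.021832, cos λ = 0.999762.
East component: ΔE = −sin λ·ΔX + cos λ·ΔY = −(-0.021832)(433) + (0.999762)(194) = 203.41 m.
1° of latitude spans 3600 × 30.80 = 110880 m; at latitude φ, 1° of longitude spans that × cos φ = 108815.8 m, so Δλ = 203.41 / 108815.8 × 3600 = 6.729″.

Δλ = 6.73″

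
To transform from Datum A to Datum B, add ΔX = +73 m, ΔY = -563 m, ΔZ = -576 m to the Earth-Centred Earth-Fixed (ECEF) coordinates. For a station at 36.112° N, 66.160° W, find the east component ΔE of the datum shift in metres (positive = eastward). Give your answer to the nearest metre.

The local east axis at (φ, λ) is (−sin λ, cos λ, 0), so ΔE = −sin(-66.160°)·73 + cos(-66.160°)·(-563) = -160.78 m.

ΔE = -161 m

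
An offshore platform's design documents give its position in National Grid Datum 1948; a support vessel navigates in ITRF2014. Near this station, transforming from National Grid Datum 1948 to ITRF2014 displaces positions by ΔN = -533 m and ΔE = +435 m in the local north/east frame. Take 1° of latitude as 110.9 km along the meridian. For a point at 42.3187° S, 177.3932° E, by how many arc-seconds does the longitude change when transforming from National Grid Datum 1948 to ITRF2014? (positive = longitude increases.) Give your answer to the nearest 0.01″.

Δλ = 19.10″

At latitude -42.3187°, cos φ = 0.739411.
1° of longitude at this latitude = 110.9 × cos φ = 82.00 km, so Δλ = 435.0 / 82000.7 = 0.0053048° = 19.097″.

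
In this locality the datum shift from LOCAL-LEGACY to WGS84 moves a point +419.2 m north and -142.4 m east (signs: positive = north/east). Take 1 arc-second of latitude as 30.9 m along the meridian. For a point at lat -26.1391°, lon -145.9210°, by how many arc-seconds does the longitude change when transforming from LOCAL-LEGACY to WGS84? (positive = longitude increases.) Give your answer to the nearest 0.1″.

At latitude -26.1391°, cos φ = 0.897727.
1″ of longitude at this latitude = 30.90 × cos φ = 27.7398 m, so Δλ = -142.4 / 27.7398 = -5.133″.

Δλ = -5.1″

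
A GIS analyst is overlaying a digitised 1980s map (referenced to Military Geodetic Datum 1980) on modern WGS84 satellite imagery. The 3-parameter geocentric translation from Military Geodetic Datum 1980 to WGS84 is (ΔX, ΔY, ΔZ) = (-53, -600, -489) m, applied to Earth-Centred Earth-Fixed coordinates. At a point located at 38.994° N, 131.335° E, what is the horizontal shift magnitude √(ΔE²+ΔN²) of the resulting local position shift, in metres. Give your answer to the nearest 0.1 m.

451.9 m

At φ = 38.994°, λ = 131.335°: sin φ = 0.629239, cos φ = 0.777212, sin λ = 0.750861, cos λ = -0.660460.
ΔE = −sin λ·ΔX + cos λ·ΔY = −(0.750861)·(-53) + (-0.660460)·(-600) = 436.07 m.
ΔN = −sin φ cos λ·ΔX − sin φ sin λ·ΔY + cos φ·ΔZ = −(0.629239)(-0.660460)(-53) − (0.629239)(0.750861)(-600) + (0.777212)(-489) = -118.60 m.
Horizontal magnitude = √(ΔE² + ΔN²) = √(436.07² + (-118.60)²) = 451.91 m.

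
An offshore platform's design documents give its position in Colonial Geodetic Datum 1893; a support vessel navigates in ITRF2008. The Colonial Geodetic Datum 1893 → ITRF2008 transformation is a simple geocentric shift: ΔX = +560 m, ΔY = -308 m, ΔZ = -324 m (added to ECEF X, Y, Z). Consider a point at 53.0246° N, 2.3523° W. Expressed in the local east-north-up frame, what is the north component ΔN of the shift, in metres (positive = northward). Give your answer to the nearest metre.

The local north axis is (−sin φ cos λ, −sin φ sin λ, cos φ), giving ΔN = -447.004 − 10.099 − 194.877 = -651.98 m.

ΔN = -652 m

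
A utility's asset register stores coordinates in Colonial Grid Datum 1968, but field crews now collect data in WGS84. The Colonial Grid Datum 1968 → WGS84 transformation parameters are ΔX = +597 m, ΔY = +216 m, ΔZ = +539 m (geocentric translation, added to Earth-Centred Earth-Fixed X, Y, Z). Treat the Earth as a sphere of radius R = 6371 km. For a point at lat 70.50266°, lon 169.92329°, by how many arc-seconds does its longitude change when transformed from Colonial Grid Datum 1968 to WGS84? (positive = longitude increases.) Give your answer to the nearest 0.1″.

Δλ = -30.8″

sin φ = 0.942657, cos φ = 0.333763, sin λ = 0.174967, cos λ = -0.984574.
East component: ΔE = −sin λ·ΔX + cos λ·ΔY = −(0.174967)(597) + (-0.984574)(216) = -317.12 m.
1° of latitude spans πR/180 = 111195 m; at latitude φ, 1° of longitude spans that × cos φ = 37112.8 m, so Δλ = -317.12 / 37112.8 × 3600 = -30.761″.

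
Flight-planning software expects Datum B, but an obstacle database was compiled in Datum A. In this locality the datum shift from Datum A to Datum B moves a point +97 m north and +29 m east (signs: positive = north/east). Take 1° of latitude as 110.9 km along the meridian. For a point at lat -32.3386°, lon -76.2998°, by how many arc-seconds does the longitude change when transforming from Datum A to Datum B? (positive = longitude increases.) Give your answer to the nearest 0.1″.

At latitude -32.3386°, cos φ = 0.844902.
1° of longitude at this latitude = 110.9 × cos φ = 93.70 km, so Δλ = 29.0 / 93699.6 = 0.0003095° = 1.114″.

Δλ = 1.1″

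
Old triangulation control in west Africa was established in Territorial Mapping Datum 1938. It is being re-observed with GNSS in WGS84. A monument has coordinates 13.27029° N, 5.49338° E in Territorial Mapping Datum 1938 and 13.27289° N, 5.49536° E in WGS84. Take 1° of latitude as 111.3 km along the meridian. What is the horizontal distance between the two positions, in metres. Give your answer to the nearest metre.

360 m

Δφ = 13.27289° − 13.27029° = +0.00260°; Δλ = 5.49536° − 5.49338° = +0.00198°.
ΔN = Δφ × 111300 = 289.4 m; ΔE = Δλ × 111300 × cos(13.27029°) = +0.00198 × 111300 × 0.973298 = 214.5 m.
Distance = √(ΔE² + ΔN²) = √(214.5² + 289.4²) = 360.2 m.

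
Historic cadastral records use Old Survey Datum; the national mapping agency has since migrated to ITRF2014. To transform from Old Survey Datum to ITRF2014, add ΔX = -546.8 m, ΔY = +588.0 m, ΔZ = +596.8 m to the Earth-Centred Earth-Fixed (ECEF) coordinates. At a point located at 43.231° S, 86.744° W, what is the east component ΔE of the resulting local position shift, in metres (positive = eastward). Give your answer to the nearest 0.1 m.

ΔE = -512.5 m

At φ = -43.231°, λ = -86.744°: sin φ = -0.684941, cos φ = 0.728598, sin λ = -0.998386, cos λ = 0.056797.
ΔE = −sin λ·ΔX + cos λ·ΔY = −(-0.998386)·(-546.8) + (0.056797)·(588.0) = -512.52 m.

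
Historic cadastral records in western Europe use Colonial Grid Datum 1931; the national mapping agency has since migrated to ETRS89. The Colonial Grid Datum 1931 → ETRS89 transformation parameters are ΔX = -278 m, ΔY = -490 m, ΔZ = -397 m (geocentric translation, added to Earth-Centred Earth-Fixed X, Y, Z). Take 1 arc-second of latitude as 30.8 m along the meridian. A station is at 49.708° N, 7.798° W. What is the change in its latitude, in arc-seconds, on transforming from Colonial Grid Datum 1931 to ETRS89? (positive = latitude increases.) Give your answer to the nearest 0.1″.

Δφ = -3.2″

sin φ = 0.762759, cos φ = 0.646683, sin λ = -0.135681, cos λ = 0.990753.
North component: ΔN = −sin φ cos λ·ΔX − sin φ sin λ·ΔY + cos φ·ΔZ = −(0.762759)(0.990753)(-278) − (0.762759)(-0.135681)(-490) + (0.646683)(-397) = -97.36 m.
1° of latitude spans 3600 × 30.80 = 110880 m, so Δφ = -97.36 / 110880 × 3600 = -3.161″.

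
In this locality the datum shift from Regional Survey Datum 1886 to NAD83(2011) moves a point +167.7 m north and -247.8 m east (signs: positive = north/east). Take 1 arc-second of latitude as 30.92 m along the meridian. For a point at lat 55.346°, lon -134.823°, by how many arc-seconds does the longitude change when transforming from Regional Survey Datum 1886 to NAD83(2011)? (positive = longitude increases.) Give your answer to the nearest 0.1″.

Δλ = -14.1″

At latitude 55.346°, cos φ = 0.568619.
1″ of longitude at this latitude = 30.92 × cos φ = 17.5817 m, so Δλ = -247.8 / 17.5817 = -14.094″.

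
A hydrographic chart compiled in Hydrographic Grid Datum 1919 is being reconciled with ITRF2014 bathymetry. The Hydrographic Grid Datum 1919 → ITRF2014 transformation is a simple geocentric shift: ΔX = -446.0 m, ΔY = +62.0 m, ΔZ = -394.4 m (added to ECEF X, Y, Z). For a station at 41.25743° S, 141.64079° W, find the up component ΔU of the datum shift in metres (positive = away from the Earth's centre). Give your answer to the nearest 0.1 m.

The local up (radial) axis is (cos φ cos λ, cos φ sin λ, sin φ), giving ΔU = 262.907 − 28.925 + 260.084 = 494.07 m.

ΔU = 494.1 m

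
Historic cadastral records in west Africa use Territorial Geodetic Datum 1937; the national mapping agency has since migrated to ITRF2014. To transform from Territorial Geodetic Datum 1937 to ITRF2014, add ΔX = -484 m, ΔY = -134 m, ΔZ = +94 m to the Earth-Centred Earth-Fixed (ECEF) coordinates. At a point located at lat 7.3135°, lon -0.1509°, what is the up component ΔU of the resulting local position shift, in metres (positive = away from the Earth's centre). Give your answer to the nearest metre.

ΔU = -468 m

At φ = 7.3135°, λ = -0.1509°: sin φ = 0.127298, cos φ = 0.991864, sin λ = -0.002634, cos λ = 0.999997.
ΔU = cos φ cos λ·ΔX + cos φ sin λ·ΔY + sin φ·ΔZ = (0.991864)(0.999997)(-484) + (0.991864)(-0.002634)(-134) + (0.127298)(94) = -467.74 m.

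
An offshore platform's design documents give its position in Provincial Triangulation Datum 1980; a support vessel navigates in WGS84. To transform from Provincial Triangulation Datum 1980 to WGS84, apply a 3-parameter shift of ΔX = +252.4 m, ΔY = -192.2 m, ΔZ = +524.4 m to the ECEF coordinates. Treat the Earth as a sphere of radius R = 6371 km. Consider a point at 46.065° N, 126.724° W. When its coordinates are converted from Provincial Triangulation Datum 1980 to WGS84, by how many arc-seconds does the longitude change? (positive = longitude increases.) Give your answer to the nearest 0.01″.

Δλ = 14.80″

sin φ = 0.720127, cos φ = 0.693842, sin λ = -0.801525, cos λ = -0.597961.
East component: ΔE = −sin λ·ΔX + cos λ·ΔY = −(-0.801525)(252.4) + (-0.597961)(-192.2) = 317.23 m.
1° of latitude spans πR/180 = 111195 m; at latitude φ, 1° of longitude spans that × cos φ = 77151.7 m, so Δλ = 317.23 / 77151.7 × 3600 = 14.803″.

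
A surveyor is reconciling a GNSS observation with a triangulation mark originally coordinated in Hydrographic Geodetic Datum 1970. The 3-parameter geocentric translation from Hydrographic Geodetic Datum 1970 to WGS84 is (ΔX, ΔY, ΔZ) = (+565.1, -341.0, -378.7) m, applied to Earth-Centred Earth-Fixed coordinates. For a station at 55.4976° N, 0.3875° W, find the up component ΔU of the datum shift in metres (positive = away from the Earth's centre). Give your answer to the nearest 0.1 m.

ΔU = 9.3 m

At φ = 55.4976°, λ = -0.3875°: sin φ = 0.824102, cos φ = 0.566441, sin λ = -0.006763, cos λ = 0.999977.
ΔU = cos φ cos λ·ΔX + cos φ sin λ·ΔY + sin φ·ΔZ = (0.566441)(0.999977)(565.1) + (0.566441)(-0.006763)(-341.0) + (0.824102)(-378.7) = 9.31 m.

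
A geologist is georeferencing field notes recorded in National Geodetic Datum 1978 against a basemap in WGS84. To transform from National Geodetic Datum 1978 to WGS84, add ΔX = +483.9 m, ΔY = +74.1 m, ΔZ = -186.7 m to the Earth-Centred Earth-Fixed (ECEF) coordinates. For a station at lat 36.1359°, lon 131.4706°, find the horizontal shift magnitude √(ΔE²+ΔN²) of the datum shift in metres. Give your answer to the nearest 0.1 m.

411.7 m

At φ = 36.1359°, λ = 131.4706°: sin φ = 0.589703, cos φ = 0.807621, sin λ = 0.749296, cos λ = -0.662236.
ΔE = −sin λ·ΔX + cos λ·ΔY = −(0.749296)·(483.9) + (-0.662236)·(74.1) = -411.66 m.
ΔN = −sin φ cos λ·ΔX − sin φ sin λ·ΔY + cos φ·ΔZ = −(0.589703)(-0.662236)(483.9) − (0.589703)(0.749296)(74.1) + (0.807621)(-186.7) = 5.45 m.
Horizontal magnitude = √(ΔE² + ΔN²) = √((-411.66)² + 5.45²) = 411.69 m.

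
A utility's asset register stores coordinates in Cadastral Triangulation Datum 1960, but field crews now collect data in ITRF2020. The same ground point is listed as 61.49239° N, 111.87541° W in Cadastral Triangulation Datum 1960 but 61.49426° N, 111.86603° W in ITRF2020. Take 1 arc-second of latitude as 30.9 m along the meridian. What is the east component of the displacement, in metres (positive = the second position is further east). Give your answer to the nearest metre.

ΔE = 498 m

Δφ = 61.49426° − 61.49239° = +0.00187°; Δλ = -111.86603° − -111.87541° = +0.00938°.
1° of latitude = 3600 × 30.90 = 111240 m.
ΔN = Δφ × 111240 = 208.0 m; ΔE = Δλ × 111240 × cos(61.49239°) = +0.00938 × 111240 × 0.477275 = 498.0 m.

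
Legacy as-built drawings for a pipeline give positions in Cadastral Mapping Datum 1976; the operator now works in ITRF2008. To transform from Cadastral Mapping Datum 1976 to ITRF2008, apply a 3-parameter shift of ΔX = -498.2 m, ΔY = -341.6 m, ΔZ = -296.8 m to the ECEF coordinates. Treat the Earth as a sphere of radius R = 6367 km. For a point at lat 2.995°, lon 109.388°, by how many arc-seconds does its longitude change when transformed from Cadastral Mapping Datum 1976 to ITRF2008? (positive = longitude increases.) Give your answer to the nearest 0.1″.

sin φ = 0.052249, cos φ = 0.998634, sin λ = 0.943292, cos λ = -0.331964.
East component: ΔE = −sin λ·ΔX + cos λ·ΔY = −(0.943292)(-498.2) + (-0.331964)(-341.6) = 583.35 m.
1° of latitude spans πR/180 = 111125 m; at latitude φ, 1° of longitude spans that × cos φ = 110973.3 m, so Δλ = 583.35 / 110973.3 × 3600 = 18.924″.

Δλ = 18.9″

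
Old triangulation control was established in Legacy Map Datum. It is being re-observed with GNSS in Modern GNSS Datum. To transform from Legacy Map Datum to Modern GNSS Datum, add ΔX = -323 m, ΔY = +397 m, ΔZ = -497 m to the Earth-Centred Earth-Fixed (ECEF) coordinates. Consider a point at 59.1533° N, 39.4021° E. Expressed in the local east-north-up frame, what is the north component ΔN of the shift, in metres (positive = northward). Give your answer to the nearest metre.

ΔN = -257 m

At φ = 59.1533°, λ = 39.4021°: sin φ = 0.858542, cos φ = 0.512743, sin λ = 0.634759, cos λ = 0.772710.
ΔN = −sin φ cos λ·ΔX − sin φ sin λ·ΔY + cos φ·ΔZ = −(0.858542)(0.772710)(-323) − (0.858542)(0.634759)(397) + (0.512743)(-497) = -256.91 m.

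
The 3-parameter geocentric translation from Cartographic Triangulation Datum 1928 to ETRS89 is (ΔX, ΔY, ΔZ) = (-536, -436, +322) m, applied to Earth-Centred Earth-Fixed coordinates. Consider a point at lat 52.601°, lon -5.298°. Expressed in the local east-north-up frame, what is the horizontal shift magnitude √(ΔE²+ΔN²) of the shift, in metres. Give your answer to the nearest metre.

761 m

The local east axis at (φ, λ) is (−sin λ, cos λ, 0), so ΔE = −sin(-5.298°)·(-536) + cos(-5.298°)·(-436) = -483.63 m.
The local north axis is (−sin φ cos λ, −sin φ sin λ, cos φ), giving ΔN = 423.993 − 31.982 + 195.571 = 587.58 m.
Horizontal magnitude = √(ΔE² + ΔN²) = √((-483.63)² + 587.58²) = 761.02 m.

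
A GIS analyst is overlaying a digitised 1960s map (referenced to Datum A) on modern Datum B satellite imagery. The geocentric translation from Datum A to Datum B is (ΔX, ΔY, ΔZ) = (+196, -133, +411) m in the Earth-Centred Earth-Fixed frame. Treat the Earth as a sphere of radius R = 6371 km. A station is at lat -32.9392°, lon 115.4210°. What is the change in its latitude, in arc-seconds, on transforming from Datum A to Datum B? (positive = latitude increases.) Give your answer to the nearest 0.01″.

Δφ = 7.57″

sin φ = -0.543749, cos φ = 0.839248, sin λ = 0.903178, cos λ = -0.429266.
North component: ΔN = −sin φ cos λ·ΔX − sin φ sin λ·ΔY + cos φ·ΔZ = −(-0.543749)(-0.429266)(196) − (-0.543749)(0.903178)(-133) + (0.839248)(411) = 233.87 m.
1° of latitude spans πR/180 = 111195 m, so Δφ = 233.87 / 111195 × 3600 = 7.572″.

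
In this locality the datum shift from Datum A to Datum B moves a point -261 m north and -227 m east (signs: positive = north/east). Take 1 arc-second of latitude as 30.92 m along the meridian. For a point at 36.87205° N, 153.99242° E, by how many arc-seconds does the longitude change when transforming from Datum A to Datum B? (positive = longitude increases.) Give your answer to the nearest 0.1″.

At latitude 36.87205°, cos φ = 0.799977.
1″ of longitude at this latitude = 30.92 × cos φ = 24.7353 m, so Δλ = -227.0 / 24.7353 = -9.177″.

Δλ = -9.2″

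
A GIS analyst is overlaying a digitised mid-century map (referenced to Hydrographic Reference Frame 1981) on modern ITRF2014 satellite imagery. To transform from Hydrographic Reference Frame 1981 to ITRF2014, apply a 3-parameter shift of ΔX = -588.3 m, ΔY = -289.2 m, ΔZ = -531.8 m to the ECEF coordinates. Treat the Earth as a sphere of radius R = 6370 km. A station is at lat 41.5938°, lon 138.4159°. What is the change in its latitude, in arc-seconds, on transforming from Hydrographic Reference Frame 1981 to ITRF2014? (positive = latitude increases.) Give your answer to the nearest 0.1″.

Δφ = -18.2″

sin φ = 0.663845, cos φ = 0.747870, sin λ = 0.663719, cos λ = -0.747982.
North component: ΔN = −sin φ cos λ·ΔX − sin φ sin λ·ΔY + cos φ·ΔZ = −(0.663845)(-0.747982)(-588.3) − (0.663845)(0.663719)(-289.2) + (0.747870)(-531.8) = -562.41 m.
1° of latitude spans πR/180 = 111177 m, so Δφ = -562.41 / 111177 × 3600 = -18.211″.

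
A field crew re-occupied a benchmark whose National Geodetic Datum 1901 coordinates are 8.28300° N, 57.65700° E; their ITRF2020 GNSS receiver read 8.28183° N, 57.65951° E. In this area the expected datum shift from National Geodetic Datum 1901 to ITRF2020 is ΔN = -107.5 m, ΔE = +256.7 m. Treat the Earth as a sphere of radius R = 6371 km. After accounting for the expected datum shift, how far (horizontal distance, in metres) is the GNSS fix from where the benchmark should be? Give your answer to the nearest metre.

30 m

Observed coordinate differences: Δφ = -0.00117°, Δλ = +0.00251°.
Converting to metres (1° lat = 111195 m, cos φ = 0.989569): observed ΔN = -130.1 m, observed ΔE = 276.2 m.
Subtracting the expected shift leaves a residual of -130.1 − (-107.5) = -22.6 m north and 276.2 − (256.7) = 19.5 m east.
Residual distance = √((-22.6)² + 19.5²) = 29.8 m.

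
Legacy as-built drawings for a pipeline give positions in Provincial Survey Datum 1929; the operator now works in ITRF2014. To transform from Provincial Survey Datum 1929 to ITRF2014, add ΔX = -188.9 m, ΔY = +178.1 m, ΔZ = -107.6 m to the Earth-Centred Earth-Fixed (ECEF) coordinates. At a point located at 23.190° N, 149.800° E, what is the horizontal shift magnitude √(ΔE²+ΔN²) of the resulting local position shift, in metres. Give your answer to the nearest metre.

The local east axis at (φ, λ) is (−sin λ, cos λ, 0), so ΔE = −sin(149.800°)·(-188.9) + cos(149.800°)·178.1 = -58.91 m.
The local north axis is (−sin φ cos λ, −sin φ sin λ, cos φ), giving ΔN = -64.289 − 35.278 − 98.906 = -198.47 m.
Horizontal magnitude = √(ΔE² + ΔN²) = √((-58.91)² + (-198.47)²) = 207.03 m.

207 m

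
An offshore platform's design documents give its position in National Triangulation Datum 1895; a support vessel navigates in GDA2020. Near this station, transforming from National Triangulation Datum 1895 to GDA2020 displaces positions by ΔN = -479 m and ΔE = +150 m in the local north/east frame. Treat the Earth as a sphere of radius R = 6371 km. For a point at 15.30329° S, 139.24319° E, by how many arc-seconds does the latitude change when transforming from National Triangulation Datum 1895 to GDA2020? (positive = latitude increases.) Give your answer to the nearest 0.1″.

Δφ = -15.5″

On a sphere of radius R, 1 rad of latitude = R, so Δφ = ΔN / R = -479.0 / 6371000 = -7.5184e-05 rad = -15.508″.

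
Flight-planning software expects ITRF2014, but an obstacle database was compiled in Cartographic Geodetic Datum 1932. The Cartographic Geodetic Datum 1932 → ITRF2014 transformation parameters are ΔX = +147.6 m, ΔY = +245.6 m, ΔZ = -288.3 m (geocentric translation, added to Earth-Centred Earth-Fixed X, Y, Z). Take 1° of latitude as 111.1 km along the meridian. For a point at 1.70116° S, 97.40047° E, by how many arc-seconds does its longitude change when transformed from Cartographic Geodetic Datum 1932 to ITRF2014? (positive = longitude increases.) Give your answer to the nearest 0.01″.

sin φ = -0.029686, cos φ = 0.999559, sin λ = 0.991670, cos λ = -0.128804.
East component: ΔE = −sin λ·ΔX + cos λ·ΔY = −(0.991670)(147.6) + (-0.128804)(245.6) = -178.00 m.
1° of latitude spans 111100 m; at latitude φ, 1° of longitude spans that × cos φ = 111051.0 m, so Δλ = -178.00 / 111051.0 × 3600 = -5.770″.

Δλ = -5.77″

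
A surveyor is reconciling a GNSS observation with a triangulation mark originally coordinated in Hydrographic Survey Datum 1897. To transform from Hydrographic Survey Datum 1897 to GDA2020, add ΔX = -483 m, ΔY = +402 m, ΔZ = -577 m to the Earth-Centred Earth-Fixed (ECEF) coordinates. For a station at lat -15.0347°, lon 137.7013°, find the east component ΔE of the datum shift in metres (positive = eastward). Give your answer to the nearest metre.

The local east axis at (φ, λ) is (−sin λ, cos λ, 0), so ΔE = −sin(137.7013°)·(-483) + cos(137.7013°)·402 = 27.72 m.

ΔE = 28 m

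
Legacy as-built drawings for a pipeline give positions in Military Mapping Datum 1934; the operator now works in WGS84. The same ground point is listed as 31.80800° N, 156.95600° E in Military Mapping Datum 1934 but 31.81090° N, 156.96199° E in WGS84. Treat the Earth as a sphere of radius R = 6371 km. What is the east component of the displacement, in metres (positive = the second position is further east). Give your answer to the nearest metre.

Δφ = 31.81090° − 31.80800° = +0.00290°; Δλ = 156.96199° − 156.95600° = +0.00599°.
1° along a meridian = πR/180 = 111195 m.
ΔN = Δφ × 111195 = 322.5 m; ΔE = Δλ × 111195 × cos(31.80800°) = +0.00599 × 111195 × 0.849819 = 566.0 m.

ΔE = 566 m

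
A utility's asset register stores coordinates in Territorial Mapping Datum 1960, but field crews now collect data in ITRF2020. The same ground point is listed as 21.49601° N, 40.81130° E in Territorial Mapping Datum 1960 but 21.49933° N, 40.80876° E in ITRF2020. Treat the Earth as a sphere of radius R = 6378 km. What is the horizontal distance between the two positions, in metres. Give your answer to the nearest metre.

Δφ = 21.49933° − 21.49601° = +0.00332°; Δλ = 40.80876° − 40.81130° = -0.00254°.
1° along a meridian = πR/180 = 111317 m.
ΔN = Δφ × 111317 = 369.6 m; ΔE = Δλ × 111317 × cos(21.49601°) = -0.00254 × 111317 × 0.930443 = -263.1 m.
Distance = √(ΔE² + ΔN²) = √((-263.1)² + 369.6²) = 453.6 m.

454 m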